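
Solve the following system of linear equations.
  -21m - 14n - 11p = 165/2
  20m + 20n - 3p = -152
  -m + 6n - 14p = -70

no solution

Row-reduce:
R1 ← R1 / (-21).
R2 ← R2 − 20·R1.
R3 ← R3 + 1·R1.
R2 ← R2 / (20/3).
R1 ← R1 − 2/3·R2.
R3 ← R3 − 20/3·R2.
Row 3 reduces to 0 = -1/2, a contradiction. The system is inconsistent.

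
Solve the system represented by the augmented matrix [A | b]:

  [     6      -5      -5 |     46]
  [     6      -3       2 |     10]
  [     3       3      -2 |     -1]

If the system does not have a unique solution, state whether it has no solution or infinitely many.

Row-reduce the augmented matrix:
R1 ← R1 / (6).
R2 ← R2 − 6·R1.
R3 ← R3 − 3·R1.
R2 ← R2 / (2).
R1 ← R1 + 5/6·R2.
R3 ← R3 − 11/2·R2.
R3 ← R3 / (-75/4).
R1 ← R1 − 25/12·R3.
R2 ← R2 − 7/2·R3.
Reading off the reduced rows gives x_1 = 1, x_2 = -4, x_3 = -4.

x_1 = 1, x_2 = -4, x_3 = -4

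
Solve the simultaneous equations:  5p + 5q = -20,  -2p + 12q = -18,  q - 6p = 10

no solution

Row-reduce:
R1 ← R1 / (5).
R2 ← R2 + 2·R1.
R3 ← R3 + 6·R1.
R2 ← R2 / (14).
R1 ← R1 − 1·R2.
R3 ← R3 − 7·R2.
Row 3 reduces to 0 = -1, a contradiction. The system is inconsistent.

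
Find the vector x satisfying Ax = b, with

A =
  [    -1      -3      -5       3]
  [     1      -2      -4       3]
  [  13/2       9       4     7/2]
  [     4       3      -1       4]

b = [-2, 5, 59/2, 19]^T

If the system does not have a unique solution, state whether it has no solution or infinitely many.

no solution

Row-reduce:
R1 ← R1 / (-1).
R2 ← R2 − 1·R1.
R3 ← R3 − 13/2·R1.
R4 ← R4 − 4·R1.
R2 ← R2 / (-5).
R1 ← R1 − 3·R2.
R3 ← R3 + 21/2·R2.
R4 ← R4 + 9·R2.
R3 ← R3 / (-48/5).
R1 ← R1 + 2/5·R3.
R2 ← R2 − 9/5·R3.
R4 ← R4 + 24/5·R3.
Row 4 reduces to 0 = 1/2, a contradiction. The system is inconsistent.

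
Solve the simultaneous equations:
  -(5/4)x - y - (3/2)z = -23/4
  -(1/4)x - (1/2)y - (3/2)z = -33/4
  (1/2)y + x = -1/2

no solution

Row-reduce:
R1 ← R1 / (-5/4).
R2 ← R2 + 1/4·R1.
R3 ← R3 − 1·R1.
R2 ← R2 / (-3/10).
R1 ← R1 − 4/5·R2.
R3 ← R3 + 3/10·R2.
Row 3 reduces to 0 = 2, a contradiction. The system is inconsistent.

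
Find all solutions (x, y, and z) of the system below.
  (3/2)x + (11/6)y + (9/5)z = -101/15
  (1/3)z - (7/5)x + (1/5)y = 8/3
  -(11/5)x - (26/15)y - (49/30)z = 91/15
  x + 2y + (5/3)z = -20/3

Row-reduce:
R1 ← R1 / (3/2).
R2 ← R2 + 7/5·R1.
R3 ← R3 + 11/5·R1.
R4 ← R4 − 1·R1.
R2 ← R2 / (86/45).
R1 ← R1 − 11/9·R2.
R3 ← R3 − 43/45·R2.
R4 ← R4 − 7/9·R2.
Swap R3 and R4.
R3 ← R3 / (-91/258).
R1 ← R1 + 113/1290·R3.
R2 ← R2 − 453/430·R3.
Row 4 reduces to 0 = -2, a contradiction. The system is inconsistent.

no solution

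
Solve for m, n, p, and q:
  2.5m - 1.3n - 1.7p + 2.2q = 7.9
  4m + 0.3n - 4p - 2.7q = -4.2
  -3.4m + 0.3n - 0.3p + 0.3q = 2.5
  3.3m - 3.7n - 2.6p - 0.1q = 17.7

Row-reduce the augmented matrix:
R1 ← R1 / (5/2).
R2 ← R2 − 4·R1.
R3 ← R3 + 17/5·R1.
R4 ← R4 − 33/10·R1.
R2 ← R2 / (119/50).
R1 ← R1 + 13/25·R2.
R3 ← R3 + 367/250·R2.
R4 ← R4 + 248/125·R2.
R3 ← R3 / (-20239/5950).
R1 ← R1 + 571/595·R3.
R2 ← R2 + 64/119·R3.
R4 ← R4 + 8467/5950·R3.
R4 ← R4 / (-1611281/202390).
R1 ← R1 + 6585/20239·R4.
R2 ← R2 + 51151/20239·R4.
R3 ← R3 − 3240/20239·R4.
Reading off the reduced rows gives m = -1, n = -5, p = -1, q = 1.

m = -1, n = -5, p = -1, q = 1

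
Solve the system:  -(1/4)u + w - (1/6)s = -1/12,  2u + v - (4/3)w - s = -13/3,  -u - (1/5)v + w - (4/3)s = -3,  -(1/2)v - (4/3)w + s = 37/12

u = 2/3, v = -5/2, w = 1/2, s = 5/2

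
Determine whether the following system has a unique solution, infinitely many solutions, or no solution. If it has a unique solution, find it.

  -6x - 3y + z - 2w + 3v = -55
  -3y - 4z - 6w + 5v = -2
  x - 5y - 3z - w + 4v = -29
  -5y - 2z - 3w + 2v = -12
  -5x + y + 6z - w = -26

Row-reduce the augmented matrix:
R1 ← R1 / (-6).
R3 ← R3 − 1·R1.
R5 ← R5 + 5·R1.
R2 ← R2 / (-3).
R1 ← R1 − 1/2·R2.
R3 ← R3 + 11/2·R2.
R4 ← R4 + 5·R2.
R5 ← R5 − 7/2·R2.
R3 ← R3 / (9/2).
R1 ← R1 + 5/6·R3.
R2 ← R2 − 4/3·R3.
R4 ← R4 − 14/3·R3.
R5 ← R5 − 1/2·R3.
R4 ← R4 / (-245/81).
R1 ← R1 − 91/81·R4.
R2 ← R2 + 70/81·R4.
R3 ← R3 − 58/27·R4.
R5 ← R5 + 200/27·R4.
R5 ← R5 / (368/49).
R1 ← R1 + 38/35·R5.
R2 ← R2 − 1/7·R5.
R3 ← R3 + 514/245·R5.
R4 ← R4 − 121/245·R5.
Reading off the reduced rows gives x = 6, y = 4, z = -1, w = -6, v = -6.

x = 6, y = 4, z = -1, w = -6, v = -6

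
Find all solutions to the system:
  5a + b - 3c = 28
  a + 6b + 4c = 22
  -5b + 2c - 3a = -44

Row-reduce the augmented matrix:
R1 ← R1 / (5).
R2 ← R2 − 1·R1.
R3 ← R3 + 3·R1.
R2 ← R2 / (29/5).
R1 ← R1 − 1/5·R2.
R3 ← R3 + 22/5·R2.
R3 ← R3 / (107/29).
R1 ← R1 + 22/29·R3.
R2 ← R2 − 23/29·R3.
Reading off the reduced rows gives a = 2, b = 6, c = -4.

a = 2, b = 6, c = -4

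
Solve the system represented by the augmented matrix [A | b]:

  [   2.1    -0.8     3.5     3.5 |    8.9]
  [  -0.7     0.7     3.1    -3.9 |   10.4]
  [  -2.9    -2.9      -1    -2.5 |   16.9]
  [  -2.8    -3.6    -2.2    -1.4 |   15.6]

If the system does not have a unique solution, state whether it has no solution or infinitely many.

Row-reduce the augmented matrix:
R1 ← R1 / (21/10).
R2 ← R2 + 7/10·R1.
R3 ← R3 + 29/10·R1.
R4 ← R4 + 14/5·R1.
R2 ← R2 / (13/30).
R1 ← R1 + 8/21·R2.
R3 ← R3 + 841/210·R2.
R4 ← R4 + 14/3·R2.
R3 ← R3 / (39371/910).
R1 ← R1 − 493/91·R3.
R2 ← R2 − 128/13·R3.
R4 ← R4 − 3147/65·R3.
R4 ← R4 / (-100851/196855).
R1 ← R1 − 84045/39371·R4.
R2 ← R2 + 42910/39371·R4.
R3 ← R3 + 20864/39371·R4.
Reading off the reduced rows gives x_1 = -1, x_2 = -5, x_3 = 3, x_4 = -1.

x_1 = -1, x_2 = -5, x_3 = 3, x_4 = -1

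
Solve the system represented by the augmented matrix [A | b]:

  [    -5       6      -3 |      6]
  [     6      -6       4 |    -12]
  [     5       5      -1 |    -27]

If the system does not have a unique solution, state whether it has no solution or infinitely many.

Row-reduce the augmented matrix:
R1 ← R1 / (-5).
R2 ← R2 − 6·R1.
R3 ← R3 − 5·R1.
R2 ← R2 / (6/5).
R1 ← R1 + 6/5·R2.
R3 ← R3 − 11·R2.
R3 ← R3 / (-23/3).
R1 ← R1 − 1·R3.
R2 ← R2 − 1/3·R3.
Reading off the reduced rows gives x_1 = -3, x_2 = -3, x_3 = -3.

x_1 = -3, x_2 = -3, x_3 = -3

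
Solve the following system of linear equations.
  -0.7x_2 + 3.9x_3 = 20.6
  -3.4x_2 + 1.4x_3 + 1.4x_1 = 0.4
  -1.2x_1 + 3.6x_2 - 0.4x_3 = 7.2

x_1 = 4, x_2 = 4, x_3 = 6

Row-reduce the augmented matrix:
Swap R1 and R2.
R1 ← R1 / (7/5).
R3 ← R3 + 6/5·R1.
R2 ← R2 / (-7/10).
R1 ← R1 + 17/7·R2.
R3 ← R3 − 24/35·R2.
R3 ← R3 / (1132/245).
R1 ← R1 + 614/49·R3.
R2 ← R2 + 39/7·R3.
Reading off the reduced rows gives x_1 = 4, x_2 = 4, x_3 = 6.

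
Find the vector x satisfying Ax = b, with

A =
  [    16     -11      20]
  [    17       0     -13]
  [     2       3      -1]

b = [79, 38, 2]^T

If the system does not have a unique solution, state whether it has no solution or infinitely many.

Row-reduce the augmented matrix:
R1 ← R1 / (16).
R2 ← R2 − 17·R1.
R3 ← R3 − 2·R1.
R2 ← R2 / (187/16).
R1 ← R1 + 11/16·R2.
R3 ← R3 − 35/8·R2.
R3 ← R3 / (1743/187).
R1 ← R1 + 13/17·R3.
R2 ← R2 + 548/187·R3.
Reading off the reduced rows gives x_1 = 3, x_2 = -1, x_3 = 1.

x_1 = 3, x_2 = -1, x_3 = 1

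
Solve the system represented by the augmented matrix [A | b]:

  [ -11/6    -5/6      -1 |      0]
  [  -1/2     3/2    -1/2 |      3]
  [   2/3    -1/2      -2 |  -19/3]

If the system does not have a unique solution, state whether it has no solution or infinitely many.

x_1 = -2, x_2 = 2, x_3 = 2

Row-reduce the augmented matrix:
R1 ← R1 / (-11/6).
R2 ← R2 + 1/2·R1.
R3 ← R3 − 2/3·R1.
R2 ← R2 / (19/11).
R1 ← R1 − 5/11·R2.
R3 ← R3 + 53/66·R2.
R3 ← R3 / (-563/228).
R1 ← R1 − 23/38·R3.
R2 ← R2 + 5/38·R3.
Reading off the reduced rows gives x_1 = -2, x_2 = 2, x_3 = 2.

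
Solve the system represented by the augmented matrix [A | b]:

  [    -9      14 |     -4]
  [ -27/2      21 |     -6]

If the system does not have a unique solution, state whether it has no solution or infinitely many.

Row-reduce:
R1 ← R1 / (-9).
R2 ← R2 + 27/2·R1.
Rank is 1 with 2 unknowns, leaving x_2 free.

infinitely many solutions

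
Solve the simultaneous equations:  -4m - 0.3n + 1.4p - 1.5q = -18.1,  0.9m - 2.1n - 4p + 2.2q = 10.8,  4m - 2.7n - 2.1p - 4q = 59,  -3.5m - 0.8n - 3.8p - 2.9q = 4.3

Row-reduce the augmented matrix:
R1 ← R1 / (-4).
R2 ← R2 − 9/10·R1.
R3 ← R3 − 4·R1.
R4 ← R4 + 7/2·R1.
R2 ← R2 / (-867/400).
R1 ← R1 − 3/40·R2.
R3 ← R3 + 3·R2.
R4 ← R4 + 43/80·R2.
R3 ← R3 / (12717/2890).
R1 ← R1 + 138/289·R3.
R2 ← R2 − 1474/867·R3.
R4 ← R4 + 17822/4335·R3.
R4 ← R4 / (-1830562/190755).
R1 ← R1 + 1853/4239·R4.
R2 ← R2 − 86285/38151·R4.
R3 ← R3 + 23345/12717·R4.
Reading off the reduced rows gives m = 6, n = -4, p = -2, q = -5.

m = 6, n = -4, p = -2, q = -5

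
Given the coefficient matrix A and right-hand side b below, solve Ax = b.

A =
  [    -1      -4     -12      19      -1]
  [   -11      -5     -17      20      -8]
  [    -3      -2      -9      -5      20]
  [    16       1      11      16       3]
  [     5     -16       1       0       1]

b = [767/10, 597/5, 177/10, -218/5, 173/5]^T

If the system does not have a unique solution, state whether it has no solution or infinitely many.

x_1 = -2, x_2 = -3, x_3 = -14/5, x_4 = 3/2, x_5 = -3/5

Row-reduce the augmented matrix:
R1 ← R1 / (-1).
R2 ← R2 + 11·R1.
R3 ← R3 + 3·R1.
R4 ← R4 − 16·R1.
R5 ← R5 − 5·R1.
R2 ← R2 / (39).
R1 ← R1 − 4·R2.
R3 ← R3 − 10·R2.
R4 ← R4 + 63·R2.
R5 ← R5 + 36·R2.
R3 ← R3 / (-97/39).
R1 ← R1 − 8/39·R3.
R2 ← R2 − 115/39·R3.
R4 ← R4 − 62/13·R3.
R5 ← R5 − 613/13·R3.
R4 ← R4 / (-1093/97).
R1 ← R1 + 71/97·R4.
R2 ← R2 + 2027/97·R4.
R3 ← R3 − 528/97·R4.
R5 ← R5 + 32605/97·R4.
R5 ← R5 / (-664713/1093).
R1 ← R1 − 313/1093·R5.
R2 ← R2 + 40988/1093·R5.
R3 ← R3 − 8433/1093·R5.
R4 ← R4 + 3344/1093·R5.
Reading off the reduced rows gives x_1 = -2, x_2 = -3, x_3 = -14/5, x_4 = 3/2, x_5 = -3/5.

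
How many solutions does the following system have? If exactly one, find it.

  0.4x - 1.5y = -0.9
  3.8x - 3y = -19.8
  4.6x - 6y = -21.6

Row-reduce the augmented matrix:
R1 ← R1 / (2/5).
R2 ← R2 − 19/5·R1.
R3 ← R3 − 23/5·R1.
R2 ← R2 / (45/4).
R1 ← R1 + 15/4·R2.
R3 ← R3 − 45/4·R2.
R3 reduces to 0 = 0, so the extra equation is consistent.
Reading off the reduced rows gives x = -6, y = -1.

x = -6, y = -1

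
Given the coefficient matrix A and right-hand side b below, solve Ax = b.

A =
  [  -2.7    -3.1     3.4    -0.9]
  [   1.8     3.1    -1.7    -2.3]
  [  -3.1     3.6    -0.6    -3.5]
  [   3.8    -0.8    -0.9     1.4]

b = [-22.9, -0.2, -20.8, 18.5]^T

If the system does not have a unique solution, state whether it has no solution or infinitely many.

x_1 = 2, x_2 = -1, x_3 = -5, x_4 = 4

Row-reduce the augmented matrix:
R1 ← R1 / (-27/10).
R2 ← R2 − 9/5·R1.
R3 ← R3 + 31/10·R1.
R4 ← R4 − 19/5·R1.
R2 ← R2 / (31/30).
R1 ← R1 − 31/27·R2.
R3 ← R3 − 1933/270·R2.
R4 ← R4 + 697/135·R2.
R3 ← R3 / (-23519/2790).
R1 ← R1 + 17/9·R3.
R2 ← R2 − 17/31·R3.
R4 ← R4 − 18739/2790·R3.
R4 ← R4 / (-73619/235190).
R1 ← R1 + 9263/23519·R4.
R2 ← R2 + 39038/23519·R4.
R3 ← R3 + 49175/23519·R4.
Reading off the reduced rows gives x_1 = 2, x_2 = -1, x_3 = -5, x_4 = 4.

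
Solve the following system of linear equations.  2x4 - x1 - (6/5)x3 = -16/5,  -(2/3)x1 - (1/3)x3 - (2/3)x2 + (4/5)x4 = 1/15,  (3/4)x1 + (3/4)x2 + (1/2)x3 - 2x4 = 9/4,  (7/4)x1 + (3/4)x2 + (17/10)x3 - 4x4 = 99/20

Row-reduce:
R1 ← R1 / (-1).
R2 ← R2 + 2/3·R1.
R3 ← R3 − 3/4·R1.
R4 ← R4 − 7/4·R1.
R2 ← R2 / (-2/3).
R3 ← R3 − 3/4·R2.
R4 ← R4 − 3/4·R2.
R3 ← R3 / (1/8).
R1 ← R1 − 6/5·R3.
R2 ← R2 + 7/10·R3.
R4 ← R4 − 1/8·R3.
Row 4 reduces to 0 = -1/2, a contradiction. The system is inconsistent.

no solution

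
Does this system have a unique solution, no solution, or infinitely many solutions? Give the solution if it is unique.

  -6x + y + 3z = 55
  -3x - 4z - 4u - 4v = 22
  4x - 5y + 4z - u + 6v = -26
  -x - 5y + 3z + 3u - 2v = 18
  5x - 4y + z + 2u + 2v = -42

x = -6, y = 1, z = 6, u = -3, v = -4

Row-reduce the augmented matrix:
R1 ← R1 / (-6).
R2 ← R2 + 3·R1.
R3 ← R3 − 4·R1.
R4 ← R4 + 1·R1.
R5 ← R5 − 5·R1.
R2 ← R2 / (-1/2).
R1 ← R1 + 1/6·R2.
R3 ← R3 + 13/3·R2.
R4 ← R4 + 31/6·R2.
R5 ← R5 + 19/6·R2.
R3 ← R3 / (161/3).
R1 ← R1 − 4/3·R3.
R2 ← R2 − 11·R3.
R4 ← R4 − 178/3·R3.
R5 ← R5 − 115/3·R3.
R4 ← R4 / (1145/161).
R1 ← R1 − 80/161·R4.
R2 ← R2 − 177/161·R4.
R3 ← R3 − 101/161·R4.
R5 ← R5 − 23/7·R4.
R5 ← R5 / (1014/1145).
R1 ← R1 − 164/229·R5.
R2 ← R2 − 612/1145·R5.
R3 ← R3 − 1436/1145·R5.
R4 ← R4 + 906/1145·R5.
Reading off the reduced rows gives x = -6, y = 1, z = 6, u = -3, v = -4.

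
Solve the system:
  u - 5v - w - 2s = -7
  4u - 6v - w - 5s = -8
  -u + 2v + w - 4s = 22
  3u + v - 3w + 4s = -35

Row-reduce the augmented matrix:
R2 ← R2 − 4·R1.
R3 ← R3 + 1·R1.
R4 ← R4 − 3·R1.
R2 ← R2 / (14).
R1 ← R1 + 5·R2.
R3 ← R3 + 3·R2.
R4 ← R4 − 16·R2.
R3 ← R3 / (9/14).
R1 ← R1 − 1/14·R3.
R2 ← R2 − 3/14·R3.
R4 ← R4 + 24/7·R3.
R4 ← R4 / (-22).
R1 ← R1 + 1/3·R4.
R2 ← R2 − 2·R4.
R3 ← R3 + 25/3·R4.
Reading off the reduced rows gives u = -3, v = 1, w = 5, s = -3.

u = -3, v = 1, w = 5, s = -3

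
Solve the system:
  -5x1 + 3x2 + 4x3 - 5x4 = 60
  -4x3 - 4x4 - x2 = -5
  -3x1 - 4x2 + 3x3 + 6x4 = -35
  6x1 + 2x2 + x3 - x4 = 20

x1 = 0, x2 = 5, x3 = 5, x4 = -5

Row-reduce the augmented matrix:
R1 ← R1 / (-5).
R3 ← R3 + 3·R1.
R4 ← R4 − 6·R1.
R2 ← R2 / (-1).
R1 ← R1 + 3/5·R2.
R3 ← R3 + 29/5·R2.
R4 ← R4 − 28/5·R2.
R3 ← R3 / (119/5).
R1 ← R1 − 8/5·R3.
R2 ← R2 − 4·R3.
R4 ← R4 + 83/5·R3.
R4 ← R4 / (-118/17).
R1 ← R1 − 21/17·R4.
R2 ← R2 + 24/17·R4.
R3 ← R3 − 23/17·R4.
Reading off the reduced rows gives x1 = 0, x2 = 5, x3 = 5, x4 = -5.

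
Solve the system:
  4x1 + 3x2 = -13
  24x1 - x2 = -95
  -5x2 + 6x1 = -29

Row-reduce:
R1 ← R1 / (4).
R2 ← R2 − 24·R1.
R3 ← R3 − 6·R1.
R2 ← R2 / (-19).
R1 ← R1 − 3/4·R2.
R3 ← R3 + 19/2·R2.
Row 3 reduces to 0 = -1, a contradiction. The system is inconsistent.

no solution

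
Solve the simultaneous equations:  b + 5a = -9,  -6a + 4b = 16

a = -2, b = 1

Row-reduce the augmented matrix:
R1 ← R1 / (5).
R2 ← R2 + 6·R1.
R2 ← R2 / (26/5).
R1 ← R1 − 1/5·R2.
Reading off the reduced rows gives a = -2, b = 1.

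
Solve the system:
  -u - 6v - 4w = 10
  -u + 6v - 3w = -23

infinitely many solutions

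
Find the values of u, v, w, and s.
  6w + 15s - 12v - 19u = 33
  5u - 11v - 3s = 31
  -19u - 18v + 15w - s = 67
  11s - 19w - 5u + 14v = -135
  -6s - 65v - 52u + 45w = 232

u = 3, v = -2, w = 6, s = 2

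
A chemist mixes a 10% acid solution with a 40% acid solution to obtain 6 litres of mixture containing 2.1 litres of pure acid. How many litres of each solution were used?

litres of solution A: 1, litres of solution B: 5

Let a = litres of solution A, b = litres of solution B.
  a + b = 6
  (1/10)a + (2/5)b = 21/10
Row-reduce the augmented matrix:
R2 ← R2 − 1/10·R1.
R2 ← R2 / (3/10).
R1 ← R1 − 1·R2.
Reading off the reduced rows gives a = 1, b = 5.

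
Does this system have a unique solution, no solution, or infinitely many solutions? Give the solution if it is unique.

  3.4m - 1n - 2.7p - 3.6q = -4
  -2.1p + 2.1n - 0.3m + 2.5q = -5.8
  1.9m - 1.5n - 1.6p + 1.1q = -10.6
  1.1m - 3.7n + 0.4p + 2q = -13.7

m = 4, n = 5, p = 6, q = -1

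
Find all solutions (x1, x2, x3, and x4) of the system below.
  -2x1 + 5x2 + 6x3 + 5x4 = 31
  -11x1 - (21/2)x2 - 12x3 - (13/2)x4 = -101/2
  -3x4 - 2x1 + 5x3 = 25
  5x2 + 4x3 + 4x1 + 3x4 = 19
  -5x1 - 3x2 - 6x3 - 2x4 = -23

no solution

Row-reduce:
R1 ← R1 / (-2).
R2 ← R2 + 11·R1.
R3 ← R3 + 2·R1.
R4 ← R4 − 4·R1.
R5 ← R5 + 5·R1.
R2 ← R2 / (-38).
R1 ← R1 + 5/2·R2.
R3 ← R3 + 5·R2.
R4 ← R4 − 15·R2.
R5 ← R5 + 31/2·R2.
R3 ← R3 / (187/38).
R1 ← R1 + 3/76·R3.
R2 ← R2 − 45/38·R3.
R4 ← R4 + 67/38·R3.
R5 ← R5 + 201/76·R3.
R4 ← R4 / (-315/187).
R1 ← R1 + 109/374·R4.
R2 ← R2 − 326/187·R4.
R3 ← R3 + 134/187·R4.
R5 ← R5 + 945/374·R4.
Row 5 reduces to 0 = -1, a contradiction. The system is inconsistent.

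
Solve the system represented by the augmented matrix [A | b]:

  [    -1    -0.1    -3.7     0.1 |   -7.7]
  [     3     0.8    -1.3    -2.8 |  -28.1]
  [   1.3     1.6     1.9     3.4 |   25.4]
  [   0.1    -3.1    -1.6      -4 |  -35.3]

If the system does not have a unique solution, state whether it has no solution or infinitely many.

x_1 = -3, x_2 = 2, x_3 = 3, x_4 = 6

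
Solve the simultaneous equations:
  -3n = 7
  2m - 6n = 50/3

m = 4/3, n = -7/3

Row-reduce the augmented matrix:
Swap R1 and R2.
R1 ← R1 / (2).
R2 ← R2 / (-3).
R1 ← R1 + 3·R2.
Reading off the reduced rows gives m = 4/3, n = -7/3.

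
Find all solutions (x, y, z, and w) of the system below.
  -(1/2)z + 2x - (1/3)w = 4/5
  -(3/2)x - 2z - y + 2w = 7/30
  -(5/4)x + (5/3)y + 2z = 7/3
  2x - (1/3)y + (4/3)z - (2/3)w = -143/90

Row-reduce the augmented matrix:
R1 ← R1 / (2).
R2 ← R2 + 3/2·R1.
R3 ← R3 + 5/4·R1.
R4 ← R4 − 2·R1.
R2 ← R2 / (-1).
R3 ← R3 − 5/3·R2.
R4 ← R4 + 1/3·R2.
R3 ← R3 / (-109/48).
R1 ← R1 + 1/4·R3.
R2 ← R2 − 19/8·R3.
R4 ← R4 − 21/8·R3.
R4 ← R4 / (724/327).
R1 ← R1 + 152/327·R4.
R2 ← R2 − 118/109·R4.
R3 ← R3 + 130/109·R4.
Reading off the reduced rows gives x = 2/5, y = 5/2, z = -2/3, w = 1.

x = 2/5, y = 5/2, z = -2/3, w = 1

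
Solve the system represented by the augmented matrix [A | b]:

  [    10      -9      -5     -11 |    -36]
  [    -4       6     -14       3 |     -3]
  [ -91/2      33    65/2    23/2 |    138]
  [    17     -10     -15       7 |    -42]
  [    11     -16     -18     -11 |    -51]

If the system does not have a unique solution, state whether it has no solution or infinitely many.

no solution

Row-reduce:
R1 ← R1 / (10).
R2 ← R2 + 4·R1.
R3 ← R3 + 91/2·R1.
R4 ← R4 − 17·R1.
R5 ← R5 − 11·R1.
R2 ← R2 / (12/5).
R1 ← R1 + 9/10·R2.
R3 ← R3 + 159/20·R2.
R4 ← R4 − 53/10·R2.
R5 ← R5 + 61/10·R2.
R3 ← R3 / (-173/4).
R1 ← R1 + 13/2·R3.
R2 ← R2 + 20/3·R3.
R4 ← R4 − 173/6·R3.
R5 ← R5 + 319/6·R3.
Swap R4 and R5.
R4 ← R4 / (35037/692).
R1 ← R1 − 3367/692·R4.
R2 ← R2 − 4203/692·R4.
R3 ← R3 − 691/692·R4.
Row 5 reduces to 0 = 2, a contradiction. The system is inconsistent.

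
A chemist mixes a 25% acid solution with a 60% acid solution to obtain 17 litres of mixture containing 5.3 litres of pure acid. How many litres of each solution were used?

litres of solution A: 14, litres of solution B: 3

Let a = litres of solution A, b = litres of solution B.
  a + b = 17
  (1/4)a + (3/5)b = 53/10
From equation 1: a = 17 − b.
Substitute into equation 2 and solve: b = 3.
Then a = 14.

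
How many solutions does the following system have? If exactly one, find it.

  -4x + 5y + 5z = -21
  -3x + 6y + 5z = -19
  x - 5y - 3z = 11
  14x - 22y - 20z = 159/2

Row-reduce:
R1 ← R1 / (-4).
R2 ← R2 + 3·R1.
R3 ← R3 − 1·R1.
R4 ← R4 − 14·R1.
R2 ← R2 / (9/4).
R1 ← R1 + 5/4·R2.
R3 ← R3 + 15/4·R2.
R4 ← R4 + 9/2·R2.
R3 ← R3 / (1/3).
R1 ← R1 + 5/9·R3.
R2 ← R2 − 5/9·R3.
Row 4 reduces to 0 = -1/2, a contradiction. The system is inconsistent.

no solution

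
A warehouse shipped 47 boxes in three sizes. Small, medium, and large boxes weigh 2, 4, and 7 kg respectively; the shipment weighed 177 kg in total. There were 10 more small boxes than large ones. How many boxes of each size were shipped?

Let s = small boxes, m = medium boxes, l = large boxes.
  l + s + m = 47
  2s + 4m + 7l = 177
  s - l = 10
Row-reduce the augmented matrix:
R2 ← R2 − 2·R1.
R3 ← R3 − 1·R1.
R2 ← R2 / (2).
R1 ← R1 − 1·R2.
R3 ← R3 + 1·R2.
R3 ← R3 / (1/2).
R1 ← R1 + 3/2·R3.
R2 ← R2 − 5/2·R3.
Reading off the reduced rows gives s = 19, m = 19, l = 9.

small boxes: 19, medium boxes: 19, large boxes: 9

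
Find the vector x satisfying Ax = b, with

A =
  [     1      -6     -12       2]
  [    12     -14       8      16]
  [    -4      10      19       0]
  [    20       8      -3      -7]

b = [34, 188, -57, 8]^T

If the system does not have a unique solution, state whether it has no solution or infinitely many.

x_1 = 4, x_2 = -6, x_3 = 1, x_4 = 3

Row-reduce the augmented matrix:
R2 ← R2 − 12·R1.
R3 ← R3 + 4·R1.
R4 ← R4 − 20·R1.
R2 ← R2 / (58).
R1 ← R1 + 6·R2.
R3 ← R3 + 14·R2.
R4 ← R4 − 128·R2.
R3 ← R3 / (223/29).
R1 ← R1 − 108/29·R3.
R2 ← R2 − 76/29·R3.
R4 ← R4 + 2855/29·R3.
R4 ← R4 / (10783/223).
R1 ← R1 + 394/223·R4.
R2 ← R2 + 492/223·R4.
R3 ← R3 − 176/223·R4.
Reading off the reduced rows gives x_1 = 4, x_2 = -6, x_3 = 1, x_4 = 3.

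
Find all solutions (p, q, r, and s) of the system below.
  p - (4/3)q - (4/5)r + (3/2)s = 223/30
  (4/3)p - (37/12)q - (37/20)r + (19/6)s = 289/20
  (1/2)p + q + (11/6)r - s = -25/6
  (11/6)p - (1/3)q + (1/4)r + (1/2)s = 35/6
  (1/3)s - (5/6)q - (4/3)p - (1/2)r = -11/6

no solution

Row-reduce:
R2 ← R2 − 4/3·R1.
R3 ← R3 − 1/2·R1.
R4 ← R4 − 11/6·R1.
R5 ← R5 + 4/3·R1.
R2 ← R2 / (-47/36).
R1 ← R1 + 4/3·R2.
R3 ← R3 − 5/3·R2.
R4 ← R4 − 19/9·R2.
R5 ← R5 + 47/18·R2.
R3 ← R3 / (37/30).
R2 ← R2 − 3/5·R3.
R4 ← R4 − 9/20·R3.
R4 ← R4 / (-11201/41736).
R1 ← R1 − 29/94·R4.
R2 ← R2 + 2667/3478·R4.
R3 ← R3 + 735/3478·R4.
Row 5 reduces to 0 = -1, a contradiction. The system is inconsistent.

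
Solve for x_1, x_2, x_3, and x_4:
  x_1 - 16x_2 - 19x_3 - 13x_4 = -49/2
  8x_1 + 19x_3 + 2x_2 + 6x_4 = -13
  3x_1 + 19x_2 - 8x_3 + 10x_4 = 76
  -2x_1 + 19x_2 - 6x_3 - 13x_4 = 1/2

x_1 = 1/2, x_2 = 3/2, x_3 = -2, x_4 = 3

Row-reduce the augmented matrix:
R2 ← R2 − 8·R1.
R3 ← R3 − 3·R1.
R4 ← R4 + 2·R1.
R2 ← R2 / (130).
R1 ← R1 + 16·R2.
R3 ← R3 − 67·R2.
R4 ← R4 + 13·R2.
R3 ← R3 / (-5087/130).
R1 ← R1 − 133/65·R3.
R2 ← R2 − 171/130·R3.
R4 ← R4 + 269/10·R3.
R4 ← R4 / (-115536/5087).
R1 ← R1 − 693/5087·R4.
R2 ← R2 − 2989/5087·R4.
R3 ← R3 − 1000/5087·R4.
Reading off the reduced rows gives x_1 = 1/2, x_2 = 3/2, x_3 = -2, x_4 = 3.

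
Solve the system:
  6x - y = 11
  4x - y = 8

x = 3/2, y = -2

Row-reduce the augmented matrix:
R1 ← R1 / (6).
R2 ← R2 − 4·R1.
R2 ← R2 / (-1/3).
R1 ← R1 + 1/6·R2.
Reading off the reduced rows gives x = 3/2, y = -2.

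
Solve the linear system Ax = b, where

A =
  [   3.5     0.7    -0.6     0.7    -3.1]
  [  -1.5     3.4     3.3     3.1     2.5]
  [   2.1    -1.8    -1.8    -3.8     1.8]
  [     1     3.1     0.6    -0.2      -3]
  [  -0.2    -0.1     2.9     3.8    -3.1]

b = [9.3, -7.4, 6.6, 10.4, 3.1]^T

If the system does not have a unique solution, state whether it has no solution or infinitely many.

Row-reduce the augmented matrix:
R1 ← R1 / (7/2).
R2 ← R2 + 3/2·R1.
R3 ← R3 − 21/10·R1.
R4 ← R4 − 1·R1.
R5 ← R5 + 1/5·R1.
R2 ← R2 / (37/10).
R1 ← R1 − 1/5·R2.
R3 ← R3 + 111/50·R2.
R4 ← R4 − 29/10·R2.
R5 ← R5 + 3/50·R2.
R3 ← R3 / (27/70).
R1 ← R1 + 87/259·R3.
R2 ← R2 − 213/259·R3.
R4 ← R4 + 597/370·R3.
R5 ← R5 − 755/259·R3.
R4 ← R4 / (-202867/16650).
R1 ← R1 + 3134/1665·R4.
R2 ← R2 − 9269/1665·R4.
R3 ← R3 + 763/135·R4.
R5 ← R5 − 508756/24975·R4.
R5 ← R5 / (-299787/27790).
R1 ← R1 − 1388/2779·R5.
R2 ← R2 + 5648/2779·R5.
R3 ← R3 − 1688/397·R5.
R4 ← R4 + 3471/2779·R5.
Reading off the reduced rows gives x_1 = 2, x_2 = 0, x_3 = 3, x_4 = -3, x_5 = -2.

x_1 = 2, x_2 = 0, x_3 = 3, x_4 = -3, x_5 = -2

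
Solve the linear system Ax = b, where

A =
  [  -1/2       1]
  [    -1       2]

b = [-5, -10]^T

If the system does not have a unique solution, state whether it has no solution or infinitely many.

infinitely many solutions

Row-reduce:
R1 ← R1 / (-1/2).
R2 ← R2 + 1·R1.
Rank is 1 with 2 unknowns, leaving x_2 free.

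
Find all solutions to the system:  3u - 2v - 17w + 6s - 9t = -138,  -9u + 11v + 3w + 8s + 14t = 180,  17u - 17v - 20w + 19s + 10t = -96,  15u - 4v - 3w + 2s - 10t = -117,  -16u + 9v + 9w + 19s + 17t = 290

Row-reduce the augmented matrix:
R1 ← R1 / (3).
R2 ← R2 + 9·R1.
R3 ← R3 − 17·R1.
R4 ← R4 − 15·R1.
R5 ← R5 + 16·R1.
R2 ← R2 / (5).
R1 ← R1 + 2/3·R2.
R3 ← R3 + 17/3·R2.
R4 ← R4 − 6·R2.
R5 ← R5 + 5/3·R2.
R3 ← R3 / (329/15).
R1 ← R1 + 181/15·R3.
R2 ← R2 + 48/5·R3.
R4 ← R4 − 698/5·R3.
R5 ← R5 + 293/3·R3.
R4 ← R4 / (-7110/47).
R1 ← R1 − 631/47·R4.
R2 ← R2 − 542/47·R4.
R3 ← R3 − 31/47·R4.
R5 ← R5 − 5832/47·R4.
R5 ← R5 / (-16232/553).
R1 ← R1 + 1021/1106·R5.
R2 ← R2 + 520/553·R5.
R3 ← R3 − 1157/1106·R5.
R4 ← R4 − 1783/1106·R5.
Reading off the reduced rows gives u = -3, v = 3, w = 6, s = 4, t = 5.

u = -3, v = 3, w = 6, s = 4, t = 5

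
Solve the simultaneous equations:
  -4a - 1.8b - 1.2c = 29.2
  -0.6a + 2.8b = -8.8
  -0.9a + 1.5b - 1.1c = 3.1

Row-reduce the augmented matrix:
R1 ← R1 / (-4).
R2 ← R2 + 3/5·R1.
R3 ← R3 + 9/10·R1.
R2 ← R2 / (307/100).
R1 ← R1 − 9/20·R2.
R3 ← R3 − 381/200·R2.
R3 ← R3 / (-2891/3070).
R1 ← R1 − 84/307·R3.
R2 ← R2 − 18/307·R3.
Reading off the reduced rows gives a = -4, b = -4, c = -5.

a = -4, b = -4, c = -5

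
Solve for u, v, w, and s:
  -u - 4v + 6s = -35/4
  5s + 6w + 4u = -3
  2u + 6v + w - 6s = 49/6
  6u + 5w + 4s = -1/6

Row-reduce the augmented matrix:
R1 ← R1 / (-1).
R2 ← R2 − 4·R1.
R3 ← R3 − 2·R1.
R4 ← R4 − 6·R1.
R2 ← R2 / (-16).
R1 ← R1 − 4·R2.
R3 ← R3 + 2·R2.
R4 ← R4 + 24·R2.
R3 ← R3 / (1/4).
R1 ← R1 − 3/2·R3.
R2 ← R2 + 3/8·R3.
R4 ← R4 + 4·R3.
R4 ← R4 / (69/2).
R1 ← R1 + 13·R4.
R2 ← R2 − 7/4·R4.
R3 ← R3 − 19/2·R4.
Reading off the reduced rows gives u = 3/4, v = -1, w = 2/3, s = -2.

u = 3/4, v = -1, w = 2/3, s = -2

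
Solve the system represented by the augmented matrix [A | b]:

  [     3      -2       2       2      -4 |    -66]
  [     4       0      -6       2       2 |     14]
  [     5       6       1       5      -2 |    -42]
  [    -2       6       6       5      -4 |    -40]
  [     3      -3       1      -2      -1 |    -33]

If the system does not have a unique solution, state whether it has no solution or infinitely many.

x_1 = -6, x_2 = 4, x_3 = -6, x_4 = -4, x_5 = 5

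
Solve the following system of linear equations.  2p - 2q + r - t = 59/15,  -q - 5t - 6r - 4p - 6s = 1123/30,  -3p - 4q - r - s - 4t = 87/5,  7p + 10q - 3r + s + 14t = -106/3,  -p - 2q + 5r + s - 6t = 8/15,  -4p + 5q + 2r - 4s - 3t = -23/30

Row-reduce the augmented matrix:
R1 ← R1 / (2).
R2 ← R2 + 4·R1.
R3 ← R3 + 3·R1.
R4 ← R4 − 7·R1.
R5 ← R5 + 1·R1.
R6 ← R6 + 4·R1.
R2 ← R2 / (-5).
R1 ← R1 + 1·R2.
R3 ← R3 + 7·R2.
R4 ← R4 − 17·R2.
R5 ← R5 + 3·R2.
R6 ← R6 − 1·R2.
R3 ← R3 / (61/10).
R1 ← R1 − 13/10·R3.
R2 ← R2 − 4/5·R3.
R4 ← R4 + 201/10·R3.
R5 ← R5 − 79/10·R3.
R6 ← R6 − 16/5·R3.
R4 ← R4 / (304/61).
R1 ← R1 + 23/61·R4.
R2 ← R2 − 14/61·R4.
R3 ← R3 − 74/61·R4.
R5 ← R5 + 304/61·R4.
R6 ← R6 + 554/61·R4.
Swap R5 and R6.
R5 ← R5 / (108/19).
R1 ← R1 − 11/19·R5.
R2 ← R2 − 9/19·R5.
R3 ← R3 + 23/19·R5.
R4 ← R4 − 30/19·R5.
R6 reduces to 0 = 0, so the extra equation is consistent.
Reading off the reduced rows gives p = 2/3, q = -3/2, r = -13/5, s = -2, t = -11/5.

p = 2/3, q = -3/2, r = -13/5, s = -2, t = -11/5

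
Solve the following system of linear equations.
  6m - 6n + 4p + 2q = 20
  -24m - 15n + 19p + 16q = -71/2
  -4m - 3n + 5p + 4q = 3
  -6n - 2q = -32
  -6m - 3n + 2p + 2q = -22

no solution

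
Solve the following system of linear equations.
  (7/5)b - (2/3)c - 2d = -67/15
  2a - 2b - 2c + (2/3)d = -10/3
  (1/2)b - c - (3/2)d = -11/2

infinitely many solutions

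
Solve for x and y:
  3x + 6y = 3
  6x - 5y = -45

x = -5, y = 3

Row-reduce the augmented matrix:
R1 ← R1 / (3).
R2 ← R2 − 6·R1.
R2 ← R2 / (-17).
R1 ← R1 − 2·R2.
Reading off the reduced rows gives x = -5, y = 3.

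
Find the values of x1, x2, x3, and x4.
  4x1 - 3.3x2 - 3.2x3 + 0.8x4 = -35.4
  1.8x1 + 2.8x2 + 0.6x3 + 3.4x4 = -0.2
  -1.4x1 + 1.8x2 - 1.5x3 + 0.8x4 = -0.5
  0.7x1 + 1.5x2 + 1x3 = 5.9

x1 = -3, x2 = 2, x3 = 5, x4 = -1

Row-reduce the augmented matrix:
R1 ← R1 / (4).
R2 ← R2 − 9/5·R1.
R3 ← R3 + 7/5·R1.
R4 ← R4 − 7/10·R1.
R2 ← R2 / (857/200).
R1 ← R1 + 33/40·R2.
R3 ← R3 − 129/200·R2.
R4 ← R4 − 831/400·R2.
R3 ← R3 / (-5017/1714).
R1 ← R1 + 349/857·R3.
R2 ← R2 − 408/857·R3.
R4 ← R4 − 4893/8570·R3.
R4 ← R4 / (-374389/250850).
R1 ← R1 − 17527/25085·R4.
R2 ← R2 − 20336/25085·R4.
R3 ← R3 + 5334/25085·R4.
Reading off the reduced rows gives x1 = -3, x2 = 2, x3 = 5, x4 = -1.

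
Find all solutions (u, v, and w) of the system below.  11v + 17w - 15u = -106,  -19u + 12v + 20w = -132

Row-reduce:
R1 ← R1 / (-15).
R2 ← R2 + 19·R1.
R2 ← R2 / (-29/15).
R1 ← R1 + 11/15·R2.
Rank is 2 with 3 unknowns, leaving w free.

infinitely many solutions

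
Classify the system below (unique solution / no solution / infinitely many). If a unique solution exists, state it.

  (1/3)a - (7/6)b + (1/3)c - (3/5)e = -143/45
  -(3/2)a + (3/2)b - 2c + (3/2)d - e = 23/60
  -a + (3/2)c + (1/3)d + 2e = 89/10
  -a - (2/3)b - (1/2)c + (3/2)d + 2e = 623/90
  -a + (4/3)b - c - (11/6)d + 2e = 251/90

Row-reduce the augmented matrix:
R1 ← R1 / (1/3).
R2 ← R2 + 3/2·R1.
R3 ← R3 + 1·R1.
R4 ← R4 + 1·R1.
R5 ← R5 + 1·R1.
R2 ← R2 / (-15/4).
R1 ← R1 + 7/2·R2.
R3 ← R3 + 7/2·R2.
R4 ← R4 + 25/6·R2.
R5 ← R5 + 13/6·R2.
R3 ← R3 / (89/30).
R1 ← R1 − 22/15·R3.
R2 ← R2 − 2/15·R3.
R4 ← R4 − 19/18·R3.
R5 ← R5 − 13/45·R3.
R4 ← R4 / (341/1602).
R1 ← R1 + 233/267·R4.
R2 ← R2 + 94/267·R4.
R3 ← R3 + 32/89·R4.
R5 ← R5 + 4159/1602·R4.
R5 ← R5 / (65998/1705).
R1 ← R1 − 20788/1705·R5.
R2 ← R2 − 9894/1705·R5.
R3 ← R3 − 10772/1705·R5.
R4 ← R4 − 4824/341·R5.
Reading off the reduced rows gives a = -1/2, b = 5/3, c = 8/5, d = 2, e = 8/3.

a = -1/2, b = 5/3, c = 8/5, d = 2, e = 8/3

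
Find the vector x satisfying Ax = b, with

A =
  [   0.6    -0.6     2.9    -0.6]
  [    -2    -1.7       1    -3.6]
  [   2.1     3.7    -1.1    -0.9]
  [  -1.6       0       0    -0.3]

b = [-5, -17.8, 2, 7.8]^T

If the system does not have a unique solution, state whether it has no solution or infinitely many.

x_1 = -6, x_2 = 6, x_3 = 2, x_4 = 6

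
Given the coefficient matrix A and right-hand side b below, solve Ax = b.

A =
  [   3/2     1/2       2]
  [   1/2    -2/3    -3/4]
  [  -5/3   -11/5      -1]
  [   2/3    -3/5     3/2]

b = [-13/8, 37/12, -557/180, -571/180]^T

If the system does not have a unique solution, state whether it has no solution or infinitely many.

x_1 = 8/3, x_2 = 3/4, x_3 = -3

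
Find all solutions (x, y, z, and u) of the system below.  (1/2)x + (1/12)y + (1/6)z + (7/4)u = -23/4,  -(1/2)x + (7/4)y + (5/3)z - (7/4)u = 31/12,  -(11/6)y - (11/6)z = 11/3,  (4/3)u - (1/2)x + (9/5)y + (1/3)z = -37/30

Row-reduce:
R1 ← R1 / (1/2).
R2 ← R2 + 1/2·R1.
R4 ← R4 + 1/2·R1.
R2 ← R2 / (11/6).
R1 ← R1 − 1/6·R2.
R3 ← R3 + 11/6·R2.
R4 ← R4 − 113/60·R2.
Swap R3 and R4.
R3 ← R3 / (-83/60).
R1 ← R1 − 1/6·R3.
R2 ← R2 − 1·R3.
Row 4 reduces to 0 = 1/2, a contradiction. The system is inconsistent.

no solution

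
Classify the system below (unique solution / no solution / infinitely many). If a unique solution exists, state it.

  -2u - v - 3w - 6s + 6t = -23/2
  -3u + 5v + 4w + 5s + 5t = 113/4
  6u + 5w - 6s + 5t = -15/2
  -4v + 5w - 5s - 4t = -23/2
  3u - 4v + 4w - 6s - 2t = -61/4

u = -3/4, v = -1/2, w = 3/2, s = 3, t = 3/2

Row-reduce the augmented matrix:
R1 ← R1 / (-2).
R2 ← R2 + 3·R1.
R3 ← R3 − 6·R1.
R5 ← R5 − 3·R1.
R2 ← R2 / (13/2).
R1 ← R1 − 1/2·R2.
R3 ← R3 + 3·R2.
R4 ← R4 + 4·R2.
R5 ← R5 + 11/2·R2.
R3 ← R3 / (-1/13).
R1 ← R1 − 11/13·R3.
R2 ← R2 − 17/13·R3.
R4 ← R4 − 133/13·R3.
R5 ← R5 − 87/13·R3.
R4 ← R4 / (-2329).
R1 ← R1 + 191·R4.
R2 ← R2 + 296·R4.
R3 ← R3 − 228·R4.
R5 ← R5 + 1529·R4.
R5 ← R5 / (2773/2329).
R1 ← R1 + 467/2329·R5.
R2 ← R2 − 5239/2329·R5.
R3 ← R3 + 479/2329·R5.
R4 ← R4 + 2807/2329·R5.
Reading off the reduced rows gives u = -3/4, v = -1/2, w = 3/2, s = 3, t = 3/2.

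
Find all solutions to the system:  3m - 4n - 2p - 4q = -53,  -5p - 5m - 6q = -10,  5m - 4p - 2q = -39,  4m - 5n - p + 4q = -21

Row-reduce the augmented matrix:
R1 ← R1 / (3).
R2 ← R2 + 5·R1.
R3 ← R3 − 5·R1.
R4 ← R4 − 4·R1.
R2 ← R2 / (-20/3).
R1 ← R1 + 4/3·R2.
R3 ← R3 − 20/3·R2.
R4 ← R4 − 1/3·R2.
R3 ← R3 / (-9).
R1 ← R1 − 1·R3.
R2 ← R2 − 5/4·R3.
R4 ← R4 − 5/4·R3.
R4 ← R4 / (683/90).
R1 ← R1 − 14/45·R4.
R2 ← R2 − 71/90·R4.
R3 ← R3 − 8/9·R4.
Reading off the reduced rows gives m = -5, n = 4, p = 1, q = 5.

m = -5, n = 4, p = 1, q = 5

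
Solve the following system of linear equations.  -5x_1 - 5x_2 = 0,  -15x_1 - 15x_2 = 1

Row-reduce:
R1 ← R1 / (-5).
R2 ← R2 + 15·R1.
Row 2 reduces to 0 = 1, a contradiction. The system is inconsistent.

no solution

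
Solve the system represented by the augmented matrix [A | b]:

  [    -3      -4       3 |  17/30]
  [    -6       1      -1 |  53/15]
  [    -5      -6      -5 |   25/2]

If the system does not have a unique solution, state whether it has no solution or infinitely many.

x_1 = -1/2, x_2 = -2/3, x_3 = -6/5

Row-reduce the augmented matrix:
R1 ← R1 / (-3).
R2 ← R2 + 6·R1.
R3 ← R3 + 5·R1.
R2 ← R2 / (9).
R1 ← R1 − 4/3·R2.
R3 ← R3 − 2/3·R2.
R3 ← R3 / (-256/27).
R1 ← R1 − 1/27·R3.
R2 ← R2 + 7/9·R3.
Reading off the reduced rows gives x_1 = -1/2, x_2 = -2/3, x_3 = -6/5.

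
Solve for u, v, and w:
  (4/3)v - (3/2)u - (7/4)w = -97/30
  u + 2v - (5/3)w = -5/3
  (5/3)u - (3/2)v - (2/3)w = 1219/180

u = 4/3, v = -5/2, w = -6/5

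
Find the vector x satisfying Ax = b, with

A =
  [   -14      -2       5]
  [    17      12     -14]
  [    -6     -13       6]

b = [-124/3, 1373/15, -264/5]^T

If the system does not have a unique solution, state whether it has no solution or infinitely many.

Row-reduce the augmented matrix:
R1 ← R1 / (-14).
R2 ← R2 − 17·R1.
R3 ← R3 + 6·R1.
R2 ← R2 / (67/7).
R1 ← R1 − 1/7·R2.
R3 ← R3 + 85/7·R2.
R3 ← R3 / (-831/134).
R1 ← R1 + 16/67·R3.
R2 ← R2 + 111/134·R3.
Reading off the reduced rows gives x_1 = 5/3, x_2 = 2, x_3 = -14/5.

x_1 = 5/3, x_2 = 2, x_3 = -14/5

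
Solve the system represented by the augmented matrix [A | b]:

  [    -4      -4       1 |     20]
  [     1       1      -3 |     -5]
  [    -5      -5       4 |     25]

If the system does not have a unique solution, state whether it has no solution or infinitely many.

infinitely many solutions

Row-reduce:
R1 ← R1 / (-4).
R2 ← R2 − 1·R1.
R3 ← R3 + 5·R1.
R2 ← R2 / (-11/4).
R1 ← R1 + 1/4·R2.
R3 ← R3 − 11/4·R2.
Rank is 2 with 3 unknowns, leaving x_2 free.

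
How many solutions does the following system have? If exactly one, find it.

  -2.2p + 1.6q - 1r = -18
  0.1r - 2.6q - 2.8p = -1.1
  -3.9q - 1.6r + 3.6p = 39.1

p = 5, q = -5, r = -1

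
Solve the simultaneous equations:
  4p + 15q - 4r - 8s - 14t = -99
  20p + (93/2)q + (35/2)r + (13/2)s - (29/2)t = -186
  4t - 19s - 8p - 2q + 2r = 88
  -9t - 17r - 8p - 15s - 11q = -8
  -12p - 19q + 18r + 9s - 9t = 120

Row-reduce:
R1 ← R1 / (4).
R2 ← R2 − 20·R1.
R3 ← R3 + 8·R1.
R4 ← R4 + 8·R1.
R5 ← R5 + 12·R1.
R2 ← R2 / (-57/2).
R1 ← R1 − 15/4·R2.
R3 ← R3 − 28·R2.
R4 ← R4 − 19·R2.
R5 ← R5 − 26·R2.
R3 ← R3 / (586/19).
R1 ← R1 − 299/76·R3.
R2 ← R2 + 25/19·R3.
R5 ← R5 − 764/19·R3.
Swap R4 and R5.
R4 ← R4 / (3953/293).
R1 ← R1 − 6459/2344·R4.
R2 ← R2 + 689/586·R4.
R3 ← R3 − 203/586·R4.
Rank is 4 with 5 unknowns, leaving t free.

infinitely many solutions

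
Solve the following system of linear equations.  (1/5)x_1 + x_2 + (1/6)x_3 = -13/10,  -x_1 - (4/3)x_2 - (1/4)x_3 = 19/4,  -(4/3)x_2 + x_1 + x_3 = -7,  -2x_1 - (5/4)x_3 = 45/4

Row-reduce:
R1 ← R1 / (1/5).
R2 ← R2 + 1·R1.
R3 ← R3 − 1·R1.
R4 ← R4 + 2·R1.
R2 ← R2 / (11/3).
R1 ← R1 − 5·R2.
R3 ← R3 + 19/3·R2.
R4 ← R4 − 10·R2.
R3 ← R3 / (155/132).
R1 ← R1 − 5/132·R3.
R2 ← R2 − 7/44·R3.
R4 ← R4 + 155/132·R3.
Row 4 reduces to 0 = -1/2, a contradiction. The system is inconsistent.

no solution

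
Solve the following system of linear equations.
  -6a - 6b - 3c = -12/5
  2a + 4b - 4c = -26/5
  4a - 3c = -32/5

a = -3/5, b = 1/3, c = 4/3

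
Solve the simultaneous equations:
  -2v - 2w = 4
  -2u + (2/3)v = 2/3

Row-reduce:
Swap R1 and R2.
R1 ← R1 / (-2).
R2 ← R2 / (-2).
R1 ← R1 + 1/3·R2.
Rank is 2 with 3 unknowns, leaving w free.

infinitely many solutions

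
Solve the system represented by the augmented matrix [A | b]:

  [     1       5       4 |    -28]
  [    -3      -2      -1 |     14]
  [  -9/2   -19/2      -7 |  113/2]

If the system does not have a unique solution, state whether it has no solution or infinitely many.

Row-reduce:
R2 ← R2 + 3·R1.
R3 ← R3 + 9/2·R1.
R2 ← R2 / (13).
R1 ← R1 − 5·R2.
R3 ← R3 − 13·R2.
Row 3 reduces to 0 = 1/2, a contradiction. The system is inconsistent.

no solution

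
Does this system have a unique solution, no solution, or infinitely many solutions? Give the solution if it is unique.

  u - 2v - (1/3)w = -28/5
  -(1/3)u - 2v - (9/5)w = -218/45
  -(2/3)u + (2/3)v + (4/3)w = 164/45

u = -5/3, v = 9/5, w = 1

Row-reduce the augmented matrix:
R2 ← R2 + 1/3·R1.
R3 ← R3 + 2/3·R1.
R2 ← R2 / (-8/3).
R1 ← R1 + 2·R2.
R3 ← R3 + 2/3·R2.
R3 ← R3 / (143/90).
R1 ← R1 − 11/10·R3.
R2 ← R2 − 43/60·R3.
Reading off the reduced rows gives u = -5/3, v = 9/5, w = 1.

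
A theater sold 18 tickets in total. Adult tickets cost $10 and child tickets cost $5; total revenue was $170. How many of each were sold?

Let a = adult tickets, c = child tickets.
  c + a = 18
  10a + 5c = 170
Row-reduce the augmented matrix:
R2 ← R2 − 10·R1.
R2 ← R2 / (-5).
R1 ← R1 − 1·R2.
Reading off the reduced rows gives a = 16, c = 2.

adult tickets: 16, child tickets: 2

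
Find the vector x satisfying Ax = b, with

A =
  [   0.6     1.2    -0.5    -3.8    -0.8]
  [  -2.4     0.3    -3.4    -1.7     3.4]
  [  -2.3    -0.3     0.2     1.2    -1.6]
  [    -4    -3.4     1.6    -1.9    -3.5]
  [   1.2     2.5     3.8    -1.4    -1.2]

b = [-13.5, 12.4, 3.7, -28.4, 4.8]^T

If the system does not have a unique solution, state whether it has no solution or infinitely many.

x_1 = -3, x_2 = 6, x_3 = 1, x_4 = 4, x_5 = 4

Row-reduce the augmented matrix:
R1 ← R1 / (3/5).
R2 ← R2 + 12/5·R1.
R3 ← R3 + 23/10·R1.
R4 ← R4 + 4·R1.
R5 ← R5 − 6/5·R1.
R2 ← R2 / (51/10).
R1 ← R1 − 2·R2.
R3 ← R3 − 43/10·R2.
R4 ← R4 − 23/5·R2.
R5 ← R5 − 1/10·R2.
R3 ← R3 / (2893/1020).
R1 ← R1 − 131/102·R3.
R2 ← R2 + 18/17·R3.
R4 ← R4 − 160/51·R3.
R5 ← R5 − 417/85·R3.
R4 ← R4 / (-225067/17358).
R1 ← R1 + 305/2893·R4.
R2 ← R2 + 25901/8679·R4.
R3 ← R3 − 900/2893·R4.
R5 ← R5 − 434399/86790·R4.
R5 ← R5 / (82653297/11253350).
R1 ← R1 − 181751/225067·R5.
R2 ← R2 + 1037843/1125335·R5.
R3 ← R3 + 403488/225067·R5.
R4 ← R4 − 318113/1125335·R5.
Reading off the reduced rows gives x_1 = -3, x_2 = 6, x_3 = 1, x_4 = 4, x_5 = 4.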